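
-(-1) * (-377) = -377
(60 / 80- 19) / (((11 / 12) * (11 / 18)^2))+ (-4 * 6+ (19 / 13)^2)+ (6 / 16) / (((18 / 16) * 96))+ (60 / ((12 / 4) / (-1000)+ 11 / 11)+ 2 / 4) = -935893263289 / 64588084704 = -14.49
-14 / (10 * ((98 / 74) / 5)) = -37 / 7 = -5.29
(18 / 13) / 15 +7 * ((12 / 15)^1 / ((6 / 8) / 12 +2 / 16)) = 5842 / 195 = 29.96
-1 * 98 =-98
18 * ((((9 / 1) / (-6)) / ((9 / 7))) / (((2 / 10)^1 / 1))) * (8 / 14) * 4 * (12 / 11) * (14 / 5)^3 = -1580544 / 275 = -5747.43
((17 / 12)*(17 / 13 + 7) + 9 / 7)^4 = 1991891886336 / 68574961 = 29046.93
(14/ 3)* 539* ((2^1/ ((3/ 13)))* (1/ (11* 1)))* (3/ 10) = 8918/ 15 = 594.53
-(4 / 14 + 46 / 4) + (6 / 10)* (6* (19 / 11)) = -5.57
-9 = -9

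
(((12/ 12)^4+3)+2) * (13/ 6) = 13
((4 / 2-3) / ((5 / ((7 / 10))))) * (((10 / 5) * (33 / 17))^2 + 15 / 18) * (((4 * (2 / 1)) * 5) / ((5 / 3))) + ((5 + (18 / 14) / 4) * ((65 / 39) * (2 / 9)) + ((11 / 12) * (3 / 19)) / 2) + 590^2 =72240897622723 / 207559800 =348048.60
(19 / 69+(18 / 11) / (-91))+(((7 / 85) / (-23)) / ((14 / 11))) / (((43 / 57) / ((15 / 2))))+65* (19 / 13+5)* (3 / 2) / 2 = 63663024445 / 201957756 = 315.23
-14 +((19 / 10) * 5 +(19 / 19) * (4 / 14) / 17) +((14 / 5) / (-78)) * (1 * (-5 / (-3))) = -126505 / 27846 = -4.54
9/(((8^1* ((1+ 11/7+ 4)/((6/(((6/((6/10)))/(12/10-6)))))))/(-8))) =2268/575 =3.94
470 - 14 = 456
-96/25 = -3.84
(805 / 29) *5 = 138.79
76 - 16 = 60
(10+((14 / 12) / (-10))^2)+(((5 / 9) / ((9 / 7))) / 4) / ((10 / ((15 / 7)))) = 108397 / 10800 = 10.04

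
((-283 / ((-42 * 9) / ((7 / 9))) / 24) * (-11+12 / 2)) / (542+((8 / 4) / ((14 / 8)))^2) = -0.00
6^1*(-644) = -3864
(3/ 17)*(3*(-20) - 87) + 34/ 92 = -19997/ 782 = -25.57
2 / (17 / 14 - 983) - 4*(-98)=5388012 / 13745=392.00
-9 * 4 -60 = -96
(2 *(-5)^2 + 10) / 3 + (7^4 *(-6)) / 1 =-14386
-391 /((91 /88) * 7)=-34408 /637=-54.02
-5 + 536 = 531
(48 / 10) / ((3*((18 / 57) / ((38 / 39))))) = 2888 / 585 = 4.94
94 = 94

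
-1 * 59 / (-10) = 59 / 10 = 5.90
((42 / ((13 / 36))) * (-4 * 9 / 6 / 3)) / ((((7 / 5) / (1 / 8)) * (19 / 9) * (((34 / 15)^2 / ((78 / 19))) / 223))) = -182887875 / 104329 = -1752.99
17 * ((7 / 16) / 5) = 119 / 80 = 1.49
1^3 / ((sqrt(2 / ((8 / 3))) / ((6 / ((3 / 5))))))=20* sqrt(3) / 3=11.55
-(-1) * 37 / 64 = 37 / 64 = 0.58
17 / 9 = 1.89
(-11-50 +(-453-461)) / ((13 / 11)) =-825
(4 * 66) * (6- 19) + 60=-3372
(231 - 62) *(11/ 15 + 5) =14534/ 15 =968.93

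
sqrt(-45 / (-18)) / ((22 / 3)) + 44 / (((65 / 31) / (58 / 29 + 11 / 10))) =3 * sqrt(10) / 44 + 21142 / 325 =65.27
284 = 284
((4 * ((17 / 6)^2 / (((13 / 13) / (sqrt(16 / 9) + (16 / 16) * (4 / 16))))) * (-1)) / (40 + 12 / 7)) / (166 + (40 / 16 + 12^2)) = -38437 / 9855000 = -0.00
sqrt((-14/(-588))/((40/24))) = sqrt(70)/70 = 0.12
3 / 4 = 0.75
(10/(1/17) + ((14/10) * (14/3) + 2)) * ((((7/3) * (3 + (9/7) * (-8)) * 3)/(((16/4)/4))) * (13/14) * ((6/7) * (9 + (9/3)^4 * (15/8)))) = -1165860.47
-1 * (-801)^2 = -641601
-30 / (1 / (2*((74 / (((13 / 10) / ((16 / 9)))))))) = -236800 / 39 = -6071.79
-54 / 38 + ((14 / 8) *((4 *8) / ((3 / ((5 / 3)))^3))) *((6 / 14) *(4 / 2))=31439 / 4617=6.81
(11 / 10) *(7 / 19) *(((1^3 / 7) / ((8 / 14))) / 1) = 77 / 760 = 0.10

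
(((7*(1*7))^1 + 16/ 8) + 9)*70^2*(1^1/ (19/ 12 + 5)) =3528000/ 79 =44658.23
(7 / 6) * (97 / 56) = 97 / 48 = 2.02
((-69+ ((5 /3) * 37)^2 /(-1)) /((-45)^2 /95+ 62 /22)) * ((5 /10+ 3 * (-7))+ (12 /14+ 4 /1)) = 37974673 /15132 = 2509.56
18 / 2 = 9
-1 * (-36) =36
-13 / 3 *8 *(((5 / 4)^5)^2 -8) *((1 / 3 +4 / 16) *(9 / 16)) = -125308547 / 8388608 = -14.94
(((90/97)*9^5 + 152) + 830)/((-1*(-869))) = 5409664/84293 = 64.18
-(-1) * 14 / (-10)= -1.40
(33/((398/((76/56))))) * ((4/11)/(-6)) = -19/2786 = -0.01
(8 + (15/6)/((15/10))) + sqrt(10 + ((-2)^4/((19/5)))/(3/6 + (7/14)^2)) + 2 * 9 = sqrt(50730)/57 + 83/3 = 31.62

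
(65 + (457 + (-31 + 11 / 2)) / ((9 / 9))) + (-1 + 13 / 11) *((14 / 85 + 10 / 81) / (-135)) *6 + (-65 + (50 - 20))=3145637353 / 6816150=461.50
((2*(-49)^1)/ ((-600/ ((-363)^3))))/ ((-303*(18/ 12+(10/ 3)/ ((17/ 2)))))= 13281392817/ 974650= 13626.83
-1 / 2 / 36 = -1 / 72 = -0.01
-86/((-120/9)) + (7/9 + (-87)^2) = 1363721/180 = 7576.23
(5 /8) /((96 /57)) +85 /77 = 29075 /19712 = 1.47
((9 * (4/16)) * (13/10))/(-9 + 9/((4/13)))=13/90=0.14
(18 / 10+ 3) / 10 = 12 / 25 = 0.48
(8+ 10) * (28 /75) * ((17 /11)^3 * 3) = 2476152 /33275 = 74.41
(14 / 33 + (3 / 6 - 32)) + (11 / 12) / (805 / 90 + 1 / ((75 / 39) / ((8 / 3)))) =-4753937 / 153417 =-30.99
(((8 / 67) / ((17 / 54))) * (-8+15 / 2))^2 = 46656 / 1297321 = 0.04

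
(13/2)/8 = 13/16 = 0.81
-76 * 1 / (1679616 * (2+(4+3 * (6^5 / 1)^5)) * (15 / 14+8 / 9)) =-7 / 25865648607325802876093376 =-0.00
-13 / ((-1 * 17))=13 / 17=0.76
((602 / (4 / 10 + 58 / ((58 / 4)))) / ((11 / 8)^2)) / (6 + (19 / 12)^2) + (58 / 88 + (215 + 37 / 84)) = 31389859 / 139755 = 224.61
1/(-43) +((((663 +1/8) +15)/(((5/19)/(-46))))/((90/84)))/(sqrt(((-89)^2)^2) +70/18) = -85773235/6133864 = -13.98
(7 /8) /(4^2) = 7 /128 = 0.05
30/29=1.03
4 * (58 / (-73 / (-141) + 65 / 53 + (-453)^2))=1733736 / 1533539891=0.00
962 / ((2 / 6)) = 2886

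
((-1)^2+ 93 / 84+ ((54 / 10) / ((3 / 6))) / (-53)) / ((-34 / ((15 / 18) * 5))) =-70615 / 302736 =-0.23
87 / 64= 1.36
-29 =-29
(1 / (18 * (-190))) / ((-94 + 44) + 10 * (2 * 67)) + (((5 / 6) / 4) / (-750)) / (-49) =2353 / 432356400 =0.00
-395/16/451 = -395/7216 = -0.05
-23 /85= -0.27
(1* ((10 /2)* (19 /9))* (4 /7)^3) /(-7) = -6080 /21609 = -0.28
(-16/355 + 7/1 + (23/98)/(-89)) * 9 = 193738077/3096310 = 62.57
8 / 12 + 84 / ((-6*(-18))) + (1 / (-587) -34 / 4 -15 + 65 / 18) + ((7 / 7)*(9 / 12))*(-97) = -1927157 / 21132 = -91.20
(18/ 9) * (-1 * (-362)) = 724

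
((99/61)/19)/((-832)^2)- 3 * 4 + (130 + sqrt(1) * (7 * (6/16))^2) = 100198201891/802287616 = 124.89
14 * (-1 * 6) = -84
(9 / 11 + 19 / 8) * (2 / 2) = 281 / 88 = 3.19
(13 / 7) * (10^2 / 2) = 650 / 7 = 92.86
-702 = -702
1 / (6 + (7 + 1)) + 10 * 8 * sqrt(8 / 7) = 1 / 14 + 160 * sqrt(14) / 7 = 85.60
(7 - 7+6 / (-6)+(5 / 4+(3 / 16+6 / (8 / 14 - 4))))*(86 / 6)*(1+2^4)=-5117 / 16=-319.81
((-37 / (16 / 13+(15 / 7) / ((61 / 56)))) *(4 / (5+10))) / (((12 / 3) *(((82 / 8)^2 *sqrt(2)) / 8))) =-234728 *sqrt(2) / 7993155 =-0.04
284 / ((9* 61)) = 284 / 549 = 0.52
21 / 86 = 0.24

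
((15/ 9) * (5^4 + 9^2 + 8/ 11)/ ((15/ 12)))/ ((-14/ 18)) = -1211.53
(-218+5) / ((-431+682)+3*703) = -213 / 2360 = -0.09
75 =75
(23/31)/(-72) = -23/2232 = -0.01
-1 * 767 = -767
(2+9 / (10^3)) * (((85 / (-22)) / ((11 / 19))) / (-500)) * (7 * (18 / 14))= 5840163 / 24200000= 0.24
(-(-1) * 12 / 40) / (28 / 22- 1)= 1.10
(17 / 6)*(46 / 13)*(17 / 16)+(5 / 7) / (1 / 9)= 74609 / 4368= 17.08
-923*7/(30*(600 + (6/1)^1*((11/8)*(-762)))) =6461/170595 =0.04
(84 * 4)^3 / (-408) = -1580544 / 17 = -92973.18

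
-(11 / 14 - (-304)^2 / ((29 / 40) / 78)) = 4036730561 / 406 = 9942686.11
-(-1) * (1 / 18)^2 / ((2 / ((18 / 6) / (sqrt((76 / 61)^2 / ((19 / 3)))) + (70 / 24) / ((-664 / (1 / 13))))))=-35 / 67122432 + 61 * sqrt(57) / 49248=0.01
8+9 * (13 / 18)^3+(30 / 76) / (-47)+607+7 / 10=1791202429 / 2893320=619.08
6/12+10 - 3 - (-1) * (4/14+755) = 10679/14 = 762.79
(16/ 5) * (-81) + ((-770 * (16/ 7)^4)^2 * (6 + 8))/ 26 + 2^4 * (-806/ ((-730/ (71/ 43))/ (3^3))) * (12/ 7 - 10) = 237847883.34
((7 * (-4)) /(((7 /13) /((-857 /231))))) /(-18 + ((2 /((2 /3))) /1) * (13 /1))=44564 /4851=9.19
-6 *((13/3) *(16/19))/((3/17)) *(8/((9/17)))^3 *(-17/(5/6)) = 604836364288/69255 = 8733468.55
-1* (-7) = 7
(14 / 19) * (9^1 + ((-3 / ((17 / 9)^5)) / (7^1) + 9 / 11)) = 2142926550 / 296750113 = 7.22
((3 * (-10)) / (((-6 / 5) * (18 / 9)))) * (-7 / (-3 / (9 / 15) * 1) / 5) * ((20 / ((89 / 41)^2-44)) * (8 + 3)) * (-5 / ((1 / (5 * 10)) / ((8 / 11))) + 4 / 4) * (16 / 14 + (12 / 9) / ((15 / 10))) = 475521280 / 66043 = 7200.18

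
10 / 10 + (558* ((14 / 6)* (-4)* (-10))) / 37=52117 / 37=1408.57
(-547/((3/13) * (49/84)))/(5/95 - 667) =135109/22176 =6.09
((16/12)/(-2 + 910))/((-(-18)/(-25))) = -25/12258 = -0.00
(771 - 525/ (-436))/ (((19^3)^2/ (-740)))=-62285985/ 5128001029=-0.01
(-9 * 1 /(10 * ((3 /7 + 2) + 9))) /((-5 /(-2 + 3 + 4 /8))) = 189 /8000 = 0.02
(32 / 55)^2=1024 / 3025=0.34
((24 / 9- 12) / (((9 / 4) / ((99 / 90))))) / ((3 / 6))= -1232 / 135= -9.13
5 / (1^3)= 5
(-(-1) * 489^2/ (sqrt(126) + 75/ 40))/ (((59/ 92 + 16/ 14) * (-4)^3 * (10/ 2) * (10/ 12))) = 12832827/ 1667965- 102662616 * sqrt(14)/ 8339825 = -38.37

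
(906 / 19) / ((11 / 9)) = 8154 / 209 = 39.01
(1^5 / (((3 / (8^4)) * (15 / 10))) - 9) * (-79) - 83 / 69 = -14737936 / 207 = -71197.76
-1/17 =-0.06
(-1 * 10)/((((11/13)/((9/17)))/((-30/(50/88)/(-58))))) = -2808/493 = -5.70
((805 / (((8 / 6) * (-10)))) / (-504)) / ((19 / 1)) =23 / 3648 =0.01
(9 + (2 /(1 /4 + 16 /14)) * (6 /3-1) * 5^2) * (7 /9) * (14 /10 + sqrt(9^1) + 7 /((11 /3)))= 4253179 /19305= 220.31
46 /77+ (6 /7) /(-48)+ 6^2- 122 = -7517 /88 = -85.42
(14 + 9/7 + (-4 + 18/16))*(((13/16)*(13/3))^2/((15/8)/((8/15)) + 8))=13.36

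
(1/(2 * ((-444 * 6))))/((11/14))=-7/29304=-0.00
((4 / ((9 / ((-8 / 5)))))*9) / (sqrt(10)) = -16*sqrt(10) / 25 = -2.02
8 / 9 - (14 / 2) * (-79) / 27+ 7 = 766 / 27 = 28.37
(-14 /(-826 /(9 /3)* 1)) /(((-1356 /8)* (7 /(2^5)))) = -64 /46669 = -0.00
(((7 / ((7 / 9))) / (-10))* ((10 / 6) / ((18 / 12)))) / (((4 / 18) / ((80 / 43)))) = -360 / 43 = -8.37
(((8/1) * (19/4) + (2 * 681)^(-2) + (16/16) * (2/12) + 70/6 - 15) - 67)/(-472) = 59670581/875580768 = 0.07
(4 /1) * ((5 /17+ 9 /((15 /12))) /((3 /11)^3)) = 3391388 /2295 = 1477.73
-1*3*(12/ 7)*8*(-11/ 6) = 528/ 7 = 75.43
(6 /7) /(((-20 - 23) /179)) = -1074 /301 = -3.57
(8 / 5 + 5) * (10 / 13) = 66 / 13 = 5.08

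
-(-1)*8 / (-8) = -1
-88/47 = -1.87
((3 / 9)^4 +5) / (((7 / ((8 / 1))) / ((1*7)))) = 3248 / 81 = 40.10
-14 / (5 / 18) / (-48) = 1.05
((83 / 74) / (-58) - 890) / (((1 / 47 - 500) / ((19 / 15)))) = 162439379 / 72041220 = 2.25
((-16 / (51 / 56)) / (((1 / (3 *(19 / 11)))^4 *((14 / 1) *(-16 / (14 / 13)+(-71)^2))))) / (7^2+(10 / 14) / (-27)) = -37241571528 / 10131783225707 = -0.00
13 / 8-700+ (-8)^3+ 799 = -3291 / 8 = -411.38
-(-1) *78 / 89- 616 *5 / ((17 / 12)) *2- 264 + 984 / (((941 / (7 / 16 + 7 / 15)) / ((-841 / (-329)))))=-4608.94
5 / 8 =0.62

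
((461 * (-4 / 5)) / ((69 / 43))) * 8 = -634336 / 345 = -1838.66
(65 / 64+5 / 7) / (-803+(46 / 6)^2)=-6975 / 3000704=-0.00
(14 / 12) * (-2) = -7 / 3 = -2.33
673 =673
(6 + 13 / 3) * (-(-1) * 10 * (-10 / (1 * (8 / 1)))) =-775 / 6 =-129.17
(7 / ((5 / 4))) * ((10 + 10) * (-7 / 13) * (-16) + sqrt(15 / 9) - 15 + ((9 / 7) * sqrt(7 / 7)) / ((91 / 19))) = 28 * sqrt(15) / 15 + 401504 / 455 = 889.66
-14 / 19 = -0.74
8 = 8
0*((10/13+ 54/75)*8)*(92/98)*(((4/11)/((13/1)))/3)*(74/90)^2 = 0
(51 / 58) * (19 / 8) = 969 / 464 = 2.09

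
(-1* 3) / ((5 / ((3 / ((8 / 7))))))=-63 / 40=-1.58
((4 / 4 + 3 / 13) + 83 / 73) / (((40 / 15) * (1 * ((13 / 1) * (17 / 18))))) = 60669 / 838916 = 0.07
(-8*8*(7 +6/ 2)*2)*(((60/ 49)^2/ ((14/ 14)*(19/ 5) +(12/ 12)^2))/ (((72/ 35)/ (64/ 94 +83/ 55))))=-75480000/ 177331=-425.64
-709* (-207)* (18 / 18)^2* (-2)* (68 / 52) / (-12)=831657 / 26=31986.81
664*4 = 2656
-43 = -43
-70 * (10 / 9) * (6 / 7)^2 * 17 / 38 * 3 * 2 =-20400 / 133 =-153.38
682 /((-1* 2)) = -341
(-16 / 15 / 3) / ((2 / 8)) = -1.42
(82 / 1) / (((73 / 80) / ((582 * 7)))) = 26725440 / 73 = 366101.92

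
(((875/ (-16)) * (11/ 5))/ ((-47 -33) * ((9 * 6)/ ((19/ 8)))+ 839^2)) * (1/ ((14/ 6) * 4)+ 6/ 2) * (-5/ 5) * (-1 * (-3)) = 1363725/ 853756096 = 0.00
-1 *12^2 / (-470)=72 / 235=0.31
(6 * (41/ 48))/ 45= 41/ 360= 0.11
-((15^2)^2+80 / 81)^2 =-16815781497025 / 6561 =-2562990625.98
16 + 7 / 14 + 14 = 61 / 2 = 30.50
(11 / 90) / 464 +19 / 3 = 264491 / 41760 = 6.33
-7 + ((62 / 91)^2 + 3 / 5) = -245772 / 41405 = -5.94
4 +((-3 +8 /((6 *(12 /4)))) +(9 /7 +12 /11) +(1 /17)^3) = 3.82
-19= -19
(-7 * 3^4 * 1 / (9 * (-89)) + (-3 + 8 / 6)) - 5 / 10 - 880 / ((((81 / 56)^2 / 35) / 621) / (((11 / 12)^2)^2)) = -22615462945219 / 3503574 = -6454969.40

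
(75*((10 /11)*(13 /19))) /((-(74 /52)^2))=-6591000 /286121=-23.04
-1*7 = -7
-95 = -95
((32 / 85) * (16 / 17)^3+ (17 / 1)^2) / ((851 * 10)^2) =120818917 / 30242995860500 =0.00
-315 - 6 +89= -232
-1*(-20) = 20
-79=-79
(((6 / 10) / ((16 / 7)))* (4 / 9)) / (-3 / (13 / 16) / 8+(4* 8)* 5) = 91 / 124440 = 0.00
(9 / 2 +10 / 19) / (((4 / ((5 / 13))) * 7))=955 / 13832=0.07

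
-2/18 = -1/9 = -0.11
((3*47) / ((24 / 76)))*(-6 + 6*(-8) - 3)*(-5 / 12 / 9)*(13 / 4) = 1102855 / 288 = 3829.36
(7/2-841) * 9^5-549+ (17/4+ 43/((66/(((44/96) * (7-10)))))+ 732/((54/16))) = -7121356741/144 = -49453866.26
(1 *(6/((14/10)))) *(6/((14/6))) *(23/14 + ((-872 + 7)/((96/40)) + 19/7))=-1345905/343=-3923.92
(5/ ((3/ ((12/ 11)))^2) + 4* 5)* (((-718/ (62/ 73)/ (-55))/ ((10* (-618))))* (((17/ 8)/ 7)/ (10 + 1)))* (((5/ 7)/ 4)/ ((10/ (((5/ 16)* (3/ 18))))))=-55689875/ 42221941622784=-0.00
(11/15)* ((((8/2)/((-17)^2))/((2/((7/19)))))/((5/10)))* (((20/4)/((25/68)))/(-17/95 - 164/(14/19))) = -8624/37772895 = -0.00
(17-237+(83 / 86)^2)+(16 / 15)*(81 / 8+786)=23302261 / 36980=630.13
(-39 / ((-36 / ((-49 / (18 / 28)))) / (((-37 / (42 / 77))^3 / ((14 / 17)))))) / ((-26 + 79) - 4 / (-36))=730081899547 / 1238976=589262.34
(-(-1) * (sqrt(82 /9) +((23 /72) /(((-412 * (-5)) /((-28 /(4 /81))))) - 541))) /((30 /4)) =-8917129 /123600 +2 * sqrt(82) /45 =-71.74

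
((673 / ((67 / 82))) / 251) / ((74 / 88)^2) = 106840096 / 23022473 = 4.64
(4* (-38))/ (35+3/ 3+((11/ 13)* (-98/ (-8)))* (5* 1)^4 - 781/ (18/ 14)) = -71136/ 2764439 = -0.03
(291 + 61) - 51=301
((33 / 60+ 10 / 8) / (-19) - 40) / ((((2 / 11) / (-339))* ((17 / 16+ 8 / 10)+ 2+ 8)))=8740776 / 1387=6301.93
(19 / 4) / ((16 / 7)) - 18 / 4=-155 / 64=-2.42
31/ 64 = 0.48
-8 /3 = -2.67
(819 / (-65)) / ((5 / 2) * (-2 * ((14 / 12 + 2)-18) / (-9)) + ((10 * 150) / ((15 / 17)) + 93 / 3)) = -3402 / 465145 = -0.01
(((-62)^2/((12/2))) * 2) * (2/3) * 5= 38440/9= 4271.11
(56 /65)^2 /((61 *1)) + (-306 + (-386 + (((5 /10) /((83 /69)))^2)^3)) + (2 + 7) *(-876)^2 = 37240223790161401647153701 /5392685294497633600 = 6905692.02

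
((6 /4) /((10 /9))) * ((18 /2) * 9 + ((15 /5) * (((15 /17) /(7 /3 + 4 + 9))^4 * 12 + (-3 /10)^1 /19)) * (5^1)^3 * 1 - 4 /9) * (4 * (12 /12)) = 716376057572055 /1776317612236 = 403.29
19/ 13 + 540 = 541.46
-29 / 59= -0.49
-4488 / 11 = -408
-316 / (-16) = 79 / 4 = 19.75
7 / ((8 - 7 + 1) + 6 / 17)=119 / 40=2.98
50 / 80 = 5 / 8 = 0.62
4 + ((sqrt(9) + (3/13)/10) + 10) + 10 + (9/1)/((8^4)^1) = 7195209/266240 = 27.03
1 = 1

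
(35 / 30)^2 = 49 / 36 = 1.36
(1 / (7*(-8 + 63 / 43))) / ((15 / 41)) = -1763 / 29505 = -0.06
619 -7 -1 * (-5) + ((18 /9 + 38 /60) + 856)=44269 /30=1475.63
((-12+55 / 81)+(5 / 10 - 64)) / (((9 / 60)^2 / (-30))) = 24242000 / 243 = 99761.32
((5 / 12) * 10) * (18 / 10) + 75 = 82.50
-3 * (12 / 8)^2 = -27 / 4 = -6.75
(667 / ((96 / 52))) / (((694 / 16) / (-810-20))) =-7196930 / 1041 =-6913.48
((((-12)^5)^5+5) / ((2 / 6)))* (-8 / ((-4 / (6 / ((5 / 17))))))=-583824845861702359315994637324 / 5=-116764969172340471863198900000.00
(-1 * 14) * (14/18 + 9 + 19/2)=-2429/9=-269.89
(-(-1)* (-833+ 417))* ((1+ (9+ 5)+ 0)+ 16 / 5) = -37856 / 5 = -7571.20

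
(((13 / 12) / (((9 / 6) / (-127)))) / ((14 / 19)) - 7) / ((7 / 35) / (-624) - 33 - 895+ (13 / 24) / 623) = 766697620 / 5411424639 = 0.14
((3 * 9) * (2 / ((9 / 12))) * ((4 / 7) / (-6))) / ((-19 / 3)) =144 / 133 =1.08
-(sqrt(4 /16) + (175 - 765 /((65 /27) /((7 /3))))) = 14715 /26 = 565.96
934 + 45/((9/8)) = 974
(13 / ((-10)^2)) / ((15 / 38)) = 247 / 750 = 0.33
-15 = -15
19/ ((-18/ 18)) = -19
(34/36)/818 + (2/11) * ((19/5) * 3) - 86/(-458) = 419421119/185448780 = 2.26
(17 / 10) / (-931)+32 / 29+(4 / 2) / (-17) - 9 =-36792191 / 4589830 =-8.02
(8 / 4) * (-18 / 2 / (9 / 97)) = -194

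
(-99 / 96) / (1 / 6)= -99 / 16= -6.19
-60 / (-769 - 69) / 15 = 2 / 419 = 0.00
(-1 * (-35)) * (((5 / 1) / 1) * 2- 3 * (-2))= 560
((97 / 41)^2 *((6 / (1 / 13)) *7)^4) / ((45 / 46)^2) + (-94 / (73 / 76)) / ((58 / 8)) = 46245080720809894048 / 88966925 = 519800821718.97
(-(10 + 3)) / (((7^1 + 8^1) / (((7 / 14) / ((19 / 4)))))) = -26 / 285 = -0.09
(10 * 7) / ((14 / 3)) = 15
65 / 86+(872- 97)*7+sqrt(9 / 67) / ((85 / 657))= 1971*sqrt(67) / 5695+466615 / 86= 5428.59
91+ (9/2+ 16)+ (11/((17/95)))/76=7637/68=112.31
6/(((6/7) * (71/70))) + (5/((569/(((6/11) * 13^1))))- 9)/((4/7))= -15535037/1777556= -8.74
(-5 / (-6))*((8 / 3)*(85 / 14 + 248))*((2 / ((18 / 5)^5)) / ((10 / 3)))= 11115625 / 19840464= 0.56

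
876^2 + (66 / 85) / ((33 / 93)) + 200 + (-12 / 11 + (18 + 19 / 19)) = 717702351 / 935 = 767596.10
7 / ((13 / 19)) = 133 / 13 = 10.23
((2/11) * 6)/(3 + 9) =1/11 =0.09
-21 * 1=-21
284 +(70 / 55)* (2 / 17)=53136 / 187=284.15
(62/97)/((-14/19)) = -589/679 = -0.87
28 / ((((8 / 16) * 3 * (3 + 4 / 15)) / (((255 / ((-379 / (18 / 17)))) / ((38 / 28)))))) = -21600 / 7201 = -3.00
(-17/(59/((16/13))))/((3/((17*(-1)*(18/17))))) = 1632/767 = 2.13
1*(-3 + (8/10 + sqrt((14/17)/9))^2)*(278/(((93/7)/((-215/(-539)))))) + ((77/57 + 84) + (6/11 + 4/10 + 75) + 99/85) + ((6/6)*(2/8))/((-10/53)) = 95632*sqrt(238)/365211 + 10764431947/75698280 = 146.24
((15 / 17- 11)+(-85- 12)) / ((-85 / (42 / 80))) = 38241 / 57800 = 0.66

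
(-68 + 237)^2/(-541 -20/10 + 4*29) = -28561/427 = -66.89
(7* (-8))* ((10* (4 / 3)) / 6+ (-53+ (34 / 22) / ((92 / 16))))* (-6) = -12881008 / 759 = -16971.03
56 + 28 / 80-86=-593 / 20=-29.65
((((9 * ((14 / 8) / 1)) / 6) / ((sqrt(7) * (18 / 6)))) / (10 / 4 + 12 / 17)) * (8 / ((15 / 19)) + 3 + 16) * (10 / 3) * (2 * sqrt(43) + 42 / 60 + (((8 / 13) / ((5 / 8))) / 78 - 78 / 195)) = 2354993 * sqrt(7) / 1989468 + 7429 * sqrt(301) / 981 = 134.52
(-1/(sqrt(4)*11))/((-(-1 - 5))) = -1/132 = -0.01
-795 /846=-265 /282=-0.94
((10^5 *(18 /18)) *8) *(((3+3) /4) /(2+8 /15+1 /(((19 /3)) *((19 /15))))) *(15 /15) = 6498000000 /14393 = 451469.46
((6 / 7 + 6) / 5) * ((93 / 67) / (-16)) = -279 / 2345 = -0.12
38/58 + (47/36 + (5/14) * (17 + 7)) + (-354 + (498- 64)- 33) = 420445/7308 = 57.53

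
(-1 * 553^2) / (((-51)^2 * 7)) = -43687 / 2601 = -16.80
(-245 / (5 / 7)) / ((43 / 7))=-2401 / 43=-55.84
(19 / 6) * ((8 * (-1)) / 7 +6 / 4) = 95 / 84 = 1.13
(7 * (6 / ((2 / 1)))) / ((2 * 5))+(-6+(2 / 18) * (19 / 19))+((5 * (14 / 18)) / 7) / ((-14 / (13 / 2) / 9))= -7699 / 1260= -6.11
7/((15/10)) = 14/3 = 4.67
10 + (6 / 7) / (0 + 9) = 212 / 21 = 10.10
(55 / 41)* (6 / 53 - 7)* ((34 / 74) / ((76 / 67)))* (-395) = 9031842875 / 6110476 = 1478.09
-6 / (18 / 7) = -7 / 3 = -2.33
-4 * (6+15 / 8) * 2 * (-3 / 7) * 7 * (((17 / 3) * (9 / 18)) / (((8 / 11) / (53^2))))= 33092829 / 16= 2068301.81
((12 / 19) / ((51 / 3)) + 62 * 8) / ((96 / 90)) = 600825 / 1292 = 465.03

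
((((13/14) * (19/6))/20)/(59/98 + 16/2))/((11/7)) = 12103/1112760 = 0.01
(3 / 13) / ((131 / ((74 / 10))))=111 / 8515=0.01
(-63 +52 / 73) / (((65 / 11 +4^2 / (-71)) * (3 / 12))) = -14204828 / 324047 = -43.84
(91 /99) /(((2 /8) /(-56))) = -205.90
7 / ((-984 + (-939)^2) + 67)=7 / 880804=0.00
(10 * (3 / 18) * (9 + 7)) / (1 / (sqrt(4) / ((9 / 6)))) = 320 / 9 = 35.56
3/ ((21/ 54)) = 54/ 7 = 7.71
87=87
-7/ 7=-1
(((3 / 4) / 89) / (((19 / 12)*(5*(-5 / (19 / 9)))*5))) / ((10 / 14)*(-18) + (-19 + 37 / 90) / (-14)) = 252 / 32322575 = 0.00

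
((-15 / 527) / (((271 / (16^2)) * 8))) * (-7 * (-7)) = -23520 / 142817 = -0.16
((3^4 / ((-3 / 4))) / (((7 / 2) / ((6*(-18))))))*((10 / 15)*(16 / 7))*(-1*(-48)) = 243753.80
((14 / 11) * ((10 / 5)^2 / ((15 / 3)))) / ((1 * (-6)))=-28 / 165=-0.17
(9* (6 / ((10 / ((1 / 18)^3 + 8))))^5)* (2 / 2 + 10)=2432073739073509307975627 / 9640261511884800000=252282.96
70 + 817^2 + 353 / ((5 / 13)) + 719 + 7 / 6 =20075909 / 30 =669196.97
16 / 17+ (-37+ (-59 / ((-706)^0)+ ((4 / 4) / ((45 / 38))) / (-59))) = -4291126 / 45135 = -95.07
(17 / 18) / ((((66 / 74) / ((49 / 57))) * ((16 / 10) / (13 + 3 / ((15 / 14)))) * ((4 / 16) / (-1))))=-2434859 / 67716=-35.96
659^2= 434281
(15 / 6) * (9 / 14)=45 / 28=1.61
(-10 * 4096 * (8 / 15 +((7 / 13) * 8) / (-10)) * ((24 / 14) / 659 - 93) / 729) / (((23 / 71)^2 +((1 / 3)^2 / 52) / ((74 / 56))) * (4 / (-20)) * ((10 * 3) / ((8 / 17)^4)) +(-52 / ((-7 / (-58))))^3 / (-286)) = 60297609064321384448 / 31464084533312886359787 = 0.00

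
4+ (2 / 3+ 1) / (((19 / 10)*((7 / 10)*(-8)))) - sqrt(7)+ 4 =6259 / 798 - sqrt(7) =5.20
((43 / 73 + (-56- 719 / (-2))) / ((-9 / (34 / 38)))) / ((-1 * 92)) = 83861 / 255208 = 0.33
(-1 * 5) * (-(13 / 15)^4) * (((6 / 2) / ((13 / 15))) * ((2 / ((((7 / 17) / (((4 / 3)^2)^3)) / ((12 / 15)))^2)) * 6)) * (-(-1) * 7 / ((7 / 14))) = 1363508235075584 / 6975163125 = 195480.48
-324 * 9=-2916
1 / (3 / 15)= 5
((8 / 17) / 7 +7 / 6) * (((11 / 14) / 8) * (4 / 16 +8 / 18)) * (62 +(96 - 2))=3149575 / 239904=13.13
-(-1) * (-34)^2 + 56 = 1212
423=423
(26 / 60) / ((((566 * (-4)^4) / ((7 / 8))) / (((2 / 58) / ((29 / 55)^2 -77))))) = -55055 / 46810236223488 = -0.00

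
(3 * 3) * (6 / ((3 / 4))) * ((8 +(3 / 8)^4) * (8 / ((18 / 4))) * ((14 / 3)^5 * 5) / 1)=2760465715 / 243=11359941.21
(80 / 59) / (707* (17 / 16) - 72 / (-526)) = 0.00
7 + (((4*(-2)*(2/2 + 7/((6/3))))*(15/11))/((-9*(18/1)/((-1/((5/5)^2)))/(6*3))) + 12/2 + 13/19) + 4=2556/209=12.23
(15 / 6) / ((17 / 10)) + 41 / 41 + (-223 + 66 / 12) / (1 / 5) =-36891 / 34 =-1085.03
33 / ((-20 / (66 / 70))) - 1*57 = -58.56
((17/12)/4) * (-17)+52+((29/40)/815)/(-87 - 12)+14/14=303241067/6454800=46.98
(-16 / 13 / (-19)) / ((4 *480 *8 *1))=1 / 237120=0.00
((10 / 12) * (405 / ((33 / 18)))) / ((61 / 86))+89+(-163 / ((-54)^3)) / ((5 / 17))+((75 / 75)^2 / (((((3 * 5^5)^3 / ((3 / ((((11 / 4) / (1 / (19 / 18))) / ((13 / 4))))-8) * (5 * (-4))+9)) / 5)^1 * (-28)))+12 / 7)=30041446982606749888547 / 85770018017578125000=350.26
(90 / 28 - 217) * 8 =-11972 / 7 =-1710.29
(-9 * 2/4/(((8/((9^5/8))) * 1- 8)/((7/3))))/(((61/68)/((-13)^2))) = 209564901/847412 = 247.30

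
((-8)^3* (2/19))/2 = -512/19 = -26.95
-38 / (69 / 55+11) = -1045 / 337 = -3.10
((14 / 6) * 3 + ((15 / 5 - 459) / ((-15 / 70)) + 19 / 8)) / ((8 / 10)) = 85495 / 32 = 2671.72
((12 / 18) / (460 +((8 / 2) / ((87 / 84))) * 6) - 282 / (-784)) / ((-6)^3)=-1487453 / 889818048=-0.00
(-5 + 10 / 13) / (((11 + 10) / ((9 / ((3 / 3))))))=-165 / 91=-1.81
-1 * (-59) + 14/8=243/4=60.75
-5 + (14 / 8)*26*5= 445 / 2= 222.50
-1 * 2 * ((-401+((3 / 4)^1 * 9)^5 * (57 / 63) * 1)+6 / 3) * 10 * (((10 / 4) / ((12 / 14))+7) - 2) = -13935926675 / 7168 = -1944186.20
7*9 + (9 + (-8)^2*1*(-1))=8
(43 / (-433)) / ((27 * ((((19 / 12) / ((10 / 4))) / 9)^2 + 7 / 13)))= -1509300 / 222991969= -0.01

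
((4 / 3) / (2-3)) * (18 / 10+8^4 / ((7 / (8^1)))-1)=-655472 / 105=-6242.59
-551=-551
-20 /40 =-1 /2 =-0.50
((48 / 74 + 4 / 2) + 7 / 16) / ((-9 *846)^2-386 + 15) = 1827 / 34319794000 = 0.00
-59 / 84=-0.70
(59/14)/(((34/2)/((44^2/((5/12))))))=685344/595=1151.84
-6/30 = -1/5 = -0.20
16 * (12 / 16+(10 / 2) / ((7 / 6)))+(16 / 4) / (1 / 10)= 844 / 7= 120.57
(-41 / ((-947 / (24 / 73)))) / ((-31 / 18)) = -17712 / 2143061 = -0.01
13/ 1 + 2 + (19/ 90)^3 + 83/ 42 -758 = -3781396487/ 5103000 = -741.01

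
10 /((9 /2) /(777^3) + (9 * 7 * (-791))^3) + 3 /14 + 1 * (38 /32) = 2025355640943273194490029 /1444839692902290918053744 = 1.40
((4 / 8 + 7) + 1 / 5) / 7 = 11 / 10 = 1.10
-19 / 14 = -1.36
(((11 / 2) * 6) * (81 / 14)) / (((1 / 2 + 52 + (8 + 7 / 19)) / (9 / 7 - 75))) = -2911788 / 12593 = -231.22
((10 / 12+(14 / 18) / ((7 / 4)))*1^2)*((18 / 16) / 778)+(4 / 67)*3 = 150917 / 834016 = 0.18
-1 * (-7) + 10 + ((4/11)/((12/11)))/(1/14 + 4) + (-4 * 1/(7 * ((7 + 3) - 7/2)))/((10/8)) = 1323583/77805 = 17.01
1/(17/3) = 3/17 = 0.18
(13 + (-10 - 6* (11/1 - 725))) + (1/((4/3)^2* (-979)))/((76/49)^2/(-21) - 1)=4287.00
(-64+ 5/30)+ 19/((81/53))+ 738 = 111229/162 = 686.60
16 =16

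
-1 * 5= -5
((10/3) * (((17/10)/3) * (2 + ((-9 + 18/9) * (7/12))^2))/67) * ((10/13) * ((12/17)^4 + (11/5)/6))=4143240779/16637619024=0.25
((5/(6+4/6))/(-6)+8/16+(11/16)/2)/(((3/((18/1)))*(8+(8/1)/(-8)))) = 69/112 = 0.62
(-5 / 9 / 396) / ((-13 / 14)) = 35 / 23166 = 0.00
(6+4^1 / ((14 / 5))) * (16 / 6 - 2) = 104 / 21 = 4.95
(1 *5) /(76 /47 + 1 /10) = 2350 /807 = 2.91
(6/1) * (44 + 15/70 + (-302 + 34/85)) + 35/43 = -2322968/1505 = -1543.50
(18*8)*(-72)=-10368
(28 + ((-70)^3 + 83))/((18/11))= -3771779/18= -209543.28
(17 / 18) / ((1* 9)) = 17 / 162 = 0.10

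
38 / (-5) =-38 / 5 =-7.60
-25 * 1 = -25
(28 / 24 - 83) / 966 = -491 / 5796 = -0.08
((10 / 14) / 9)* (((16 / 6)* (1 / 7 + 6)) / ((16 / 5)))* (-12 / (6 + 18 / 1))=-1075 / 5292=-0.20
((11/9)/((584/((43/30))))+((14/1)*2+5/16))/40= 1116197/1576800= 0.71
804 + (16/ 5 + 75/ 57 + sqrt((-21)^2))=78804/ 95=829.52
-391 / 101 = -3.87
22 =22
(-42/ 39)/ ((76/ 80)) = -280/ 247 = -1.13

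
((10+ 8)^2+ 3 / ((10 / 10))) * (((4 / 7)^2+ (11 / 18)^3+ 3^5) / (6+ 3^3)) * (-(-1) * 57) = 144141921005 / 1047816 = 137564.15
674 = 674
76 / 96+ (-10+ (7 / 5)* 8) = 239 / 120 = 1.99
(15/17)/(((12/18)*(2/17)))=45/4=11.25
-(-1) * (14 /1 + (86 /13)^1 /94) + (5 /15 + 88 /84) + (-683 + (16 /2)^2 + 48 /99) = -85117031 /141141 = -603.06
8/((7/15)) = 120/7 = 17.14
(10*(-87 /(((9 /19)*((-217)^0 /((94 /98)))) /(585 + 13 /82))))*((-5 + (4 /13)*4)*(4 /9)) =1911716540 /1107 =1726934.54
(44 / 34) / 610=11 / 5185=0.00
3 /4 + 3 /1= 15 /4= 3.75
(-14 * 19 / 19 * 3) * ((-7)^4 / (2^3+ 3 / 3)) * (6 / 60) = -16807 / 15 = -1120.47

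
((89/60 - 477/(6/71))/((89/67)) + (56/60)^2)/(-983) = 340204129/78738300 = 4.32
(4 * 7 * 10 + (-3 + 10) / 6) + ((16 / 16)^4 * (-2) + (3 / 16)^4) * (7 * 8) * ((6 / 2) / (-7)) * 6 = 6991733 / 12288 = 568.99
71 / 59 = 1.20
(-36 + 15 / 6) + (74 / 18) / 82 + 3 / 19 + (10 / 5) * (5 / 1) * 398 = 27670370 / 7011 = 3946.71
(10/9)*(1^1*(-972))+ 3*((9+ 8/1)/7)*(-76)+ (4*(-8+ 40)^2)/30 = -1497.18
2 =2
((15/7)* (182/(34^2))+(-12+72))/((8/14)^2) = 1708875/9248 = 184.78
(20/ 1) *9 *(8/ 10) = 144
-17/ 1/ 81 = -17/ 81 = -0.21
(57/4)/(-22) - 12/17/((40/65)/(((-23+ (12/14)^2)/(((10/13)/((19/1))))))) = 230973861/366520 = 630.18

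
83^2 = 6889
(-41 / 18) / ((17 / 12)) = -82 / 51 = -1.61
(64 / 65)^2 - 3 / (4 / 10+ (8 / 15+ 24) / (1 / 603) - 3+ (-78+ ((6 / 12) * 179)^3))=23973962728 / 24729106675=0.97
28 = 28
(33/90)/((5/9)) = 33/50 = 0.66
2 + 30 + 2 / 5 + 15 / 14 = 2343 / 70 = 33.47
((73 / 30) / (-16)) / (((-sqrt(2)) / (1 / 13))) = 73 * sqrt(2) / 12480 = 0.01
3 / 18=1 / 6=0.17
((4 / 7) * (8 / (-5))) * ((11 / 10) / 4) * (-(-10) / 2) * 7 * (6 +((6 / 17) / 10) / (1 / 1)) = -22572 / 425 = -53.11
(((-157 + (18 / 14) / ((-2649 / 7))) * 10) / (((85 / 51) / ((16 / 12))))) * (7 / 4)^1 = -1940876 / 883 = -2198.05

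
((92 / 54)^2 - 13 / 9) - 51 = -36116 / 729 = -49.54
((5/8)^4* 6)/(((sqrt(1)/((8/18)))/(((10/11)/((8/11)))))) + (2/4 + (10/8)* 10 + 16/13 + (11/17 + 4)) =26323393/1357824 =19.39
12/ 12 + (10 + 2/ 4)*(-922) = -9680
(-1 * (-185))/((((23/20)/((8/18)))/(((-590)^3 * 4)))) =-12158436800000/207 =-58736409661.84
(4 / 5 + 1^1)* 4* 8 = 288 / 5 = 57.60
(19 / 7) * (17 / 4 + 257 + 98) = 27303 / 28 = 975.11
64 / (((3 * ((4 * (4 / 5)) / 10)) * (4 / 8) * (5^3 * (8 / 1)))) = 2 / 15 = 0.13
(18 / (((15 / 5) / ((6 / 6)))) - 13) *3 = -21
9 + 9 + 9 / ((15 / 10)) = 24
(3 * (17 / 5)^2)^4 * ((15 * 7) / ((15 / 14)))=141756320.17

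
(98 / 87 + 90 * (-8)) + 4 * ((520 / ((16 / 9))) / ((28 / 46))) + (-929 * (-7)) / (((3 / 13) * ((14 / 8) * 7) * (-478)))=174436583 / 145551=1198.46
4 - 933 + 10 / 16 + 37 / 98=-363775 / 392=-928.00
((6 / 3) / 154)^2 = 0.00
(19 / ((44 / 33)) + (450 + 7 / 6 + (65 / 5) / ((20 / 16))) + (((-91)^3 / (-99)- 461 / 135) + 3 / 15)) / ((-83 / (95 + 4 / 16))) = -1219746481 / 131472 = -9277.61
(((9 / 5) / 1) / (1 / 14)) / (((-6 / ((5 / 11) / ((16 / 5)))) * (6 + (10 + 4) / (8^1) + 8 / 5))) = -525 / 8228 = -0.06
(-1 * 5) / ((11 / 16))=-80 / 11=-7.27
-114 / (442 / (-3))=171 / 221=0.77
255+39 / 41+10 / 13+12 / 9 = 412628 / 1599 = 258.05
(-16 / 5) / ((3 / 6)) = -32 / 5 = -6.40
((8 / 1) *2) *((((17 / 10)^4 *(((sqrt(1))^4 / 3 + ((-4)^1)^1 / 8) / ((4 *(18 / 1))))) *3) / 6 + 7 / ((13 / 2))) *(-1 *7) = -839119589 / 7020000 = -119.53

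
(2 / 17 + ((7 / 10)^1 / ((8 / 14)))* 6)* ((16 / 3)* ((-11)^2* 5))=1228876 / 51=24095.61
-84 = -84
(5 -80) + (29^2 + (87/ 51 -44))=12303/ 17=723.71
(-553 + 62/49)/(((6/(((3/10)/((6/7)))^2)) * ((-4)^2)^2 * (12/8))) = -5407/184320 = -0.03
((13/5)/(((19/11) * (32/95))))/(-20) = -0.22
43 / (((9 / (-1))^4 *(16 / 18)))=43 / 5832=0.01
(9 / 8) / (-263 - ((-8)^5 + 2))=9 / 260024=0.00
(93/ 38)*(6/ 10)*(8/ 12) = 93/ 95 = 0.98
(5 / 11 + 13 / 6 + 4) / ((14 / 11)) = 437 / 84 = 5.20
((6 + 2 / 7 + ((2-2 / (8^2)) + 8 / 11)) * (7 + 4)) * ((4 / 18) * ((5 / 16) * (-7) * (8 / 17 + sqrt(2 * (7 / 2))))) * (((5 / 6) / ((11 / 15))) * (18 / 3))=-922125 * sqrt(7) / 2816-922125 / 5984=-1020.47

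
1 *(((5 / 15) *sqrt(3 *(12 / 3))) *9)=6 *sqrt(3)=10.39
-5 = -5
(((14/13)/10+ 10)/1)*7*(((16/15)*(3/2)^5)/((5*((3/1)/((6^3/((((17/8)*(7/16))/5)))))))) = 245223936/5525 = 44384.42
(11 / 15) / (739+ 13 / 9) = 33 / 33320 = 0.00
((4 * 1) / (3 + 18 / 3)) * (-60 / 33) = -80 / 99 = -0.81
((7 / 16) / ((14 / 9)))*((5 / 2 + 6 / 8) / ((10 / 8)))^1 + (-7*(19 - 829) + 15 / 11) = 9982887 / 1760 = 5672.09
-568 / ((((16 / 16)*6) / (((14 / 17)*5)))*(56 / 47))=-16685 / 51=-327.16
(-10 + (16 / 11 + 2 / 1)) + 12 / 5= -228 / 55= -4.15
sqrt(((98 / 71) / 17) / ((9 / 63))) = 7 * sqrt(16898) / 1207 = 0.75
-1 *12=-12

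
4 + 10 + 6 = 20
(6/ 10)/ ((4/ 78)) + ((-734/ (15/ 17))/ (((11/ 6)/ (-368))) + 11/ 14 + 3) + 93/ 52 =3343251941/ 20020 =166995.60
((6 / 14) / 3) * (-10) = -10 / 7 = -1.43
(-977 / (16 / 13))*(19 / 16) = -241319 / 256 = -942.65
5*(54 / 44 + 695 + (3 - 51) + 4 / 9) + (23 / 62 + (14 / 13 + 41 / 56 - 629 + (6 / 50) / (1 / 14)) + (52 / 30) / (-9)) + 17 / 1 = 441544460267 / 167567400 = 2635.03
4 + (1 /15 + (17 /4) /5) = 59 /12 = 4.92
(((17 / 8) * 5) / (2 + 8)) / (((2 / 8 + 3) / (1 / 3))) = 17 / 156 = 0.11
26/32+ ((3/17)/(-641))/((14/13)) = 991315/1220464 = 0.81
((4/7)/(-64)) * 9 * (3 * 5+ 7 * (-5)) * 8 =90/7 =12.86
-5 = -5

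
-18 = -18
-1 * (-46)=46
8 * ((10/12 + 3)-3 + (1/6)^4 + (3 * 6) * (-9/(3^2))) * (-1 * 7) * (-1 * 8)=-7690.32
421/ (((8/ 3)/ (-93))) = -117459/ 8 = -14682.38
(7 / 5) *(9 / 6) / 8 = 0.26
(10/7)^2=2.04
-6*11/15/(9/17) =-374/45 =-8.31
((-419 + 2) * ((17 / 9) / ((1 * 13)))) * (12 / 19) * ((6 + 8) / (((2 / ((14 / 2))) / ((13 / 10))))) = -231574 / 95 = -2437.62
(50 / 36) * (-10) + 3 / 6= -241 / 18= -13.39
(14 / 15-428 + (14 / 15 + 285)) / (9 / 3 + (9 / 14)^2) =-414932 / 10035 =-41.35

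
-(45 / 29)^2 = -2025 / 841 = -2.41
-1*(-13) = 13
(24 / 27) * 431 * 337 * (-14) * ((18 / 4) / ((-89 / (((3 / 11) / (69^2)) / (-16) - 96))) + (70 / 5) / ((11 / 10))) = -296238979718731 / 9322038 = -31778349.30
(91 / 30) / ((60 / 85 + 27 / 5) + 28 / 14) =119 / 318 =0.37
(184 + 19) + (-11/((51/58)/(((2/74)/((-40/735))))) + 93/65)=34448623/163540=210.64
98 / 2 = 49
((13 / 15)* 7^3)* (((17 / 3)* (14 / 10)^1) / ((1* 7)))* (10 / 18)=187.17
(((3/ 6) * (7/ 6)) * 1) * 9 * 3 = 63/ 4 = 15.75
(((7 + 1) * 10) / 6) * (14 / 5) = 112 / 3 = 37.33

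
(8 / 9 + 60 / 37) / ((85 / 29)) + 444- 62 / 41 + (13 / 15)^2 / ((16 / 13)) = 41216923553 / 92840400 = 443.95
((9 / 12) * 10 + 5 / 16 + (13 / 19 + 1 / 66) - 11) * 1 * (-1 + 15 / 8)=-174727 / 80256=-2.18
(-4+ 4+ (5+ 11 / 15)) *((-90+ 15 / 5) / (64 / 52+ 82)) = -16211 / 2705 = -5.99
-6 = -6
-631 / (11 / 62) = -3556.55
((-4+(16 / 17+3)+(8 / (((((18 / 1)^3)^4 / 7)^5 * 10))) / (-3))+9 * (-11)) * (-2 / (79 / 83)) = 1085929805749907866597677314233648795646758634751384585279001759549732819611278197 / 5217081136143599092953812755830174614921432212714669240011230300329433565757440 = 208.15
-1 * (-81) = 81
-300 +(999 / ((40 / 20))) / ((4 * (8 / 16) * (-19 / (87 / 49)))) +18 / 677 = -815117469 / 2521148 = -323.31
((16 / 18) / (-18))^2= 0.00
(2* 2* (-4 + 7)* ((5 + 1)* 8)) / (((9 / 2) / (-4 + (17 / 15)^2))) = -78208 / 225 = -347.59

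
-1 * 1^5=-1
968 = 968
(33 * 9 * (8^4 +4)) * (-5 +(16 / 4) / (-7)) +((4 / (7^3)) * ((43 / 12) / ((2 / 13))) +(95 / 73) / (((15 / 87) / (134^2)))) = -998875427945 / 150234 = -6648797.40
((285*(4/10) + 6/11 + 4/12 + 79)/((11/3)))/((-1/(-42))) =2220.79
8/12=2/3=0.67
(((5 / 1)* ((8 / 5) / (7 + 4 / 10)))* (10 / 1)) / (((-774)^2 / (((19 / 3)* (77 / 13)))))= 146300 / 216116667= 0.00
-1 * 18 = -18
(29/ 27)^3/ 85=24389/ 1673055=0.01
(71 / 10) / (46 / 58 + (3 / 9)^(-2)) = 29 / 40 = 0.72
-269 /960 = -0.28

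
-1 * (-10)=10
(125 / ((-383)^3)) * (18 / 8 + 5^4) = -313625 / 224727548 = -0.00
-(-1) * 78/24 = 3.25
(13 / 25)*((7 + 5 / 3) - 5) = 143 / 75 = 1.91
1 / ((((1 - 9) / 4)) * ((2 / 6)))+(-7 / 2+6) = 1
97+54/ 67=97.81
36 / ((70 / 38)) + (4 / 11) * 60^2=511524 / 385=1328.63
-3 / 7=-0.43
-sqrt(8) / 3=-2*sqrt(2) / 3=-0.94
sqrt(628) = 2 * sqrt(157) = 25.06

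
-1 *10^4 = -10000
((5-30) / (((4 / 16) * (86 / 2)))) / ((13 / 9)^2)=-8100 / 7267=-1.11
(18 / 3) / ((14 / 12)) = 36 / 7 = 5.14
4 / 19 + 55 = 1049 / 19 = 55.21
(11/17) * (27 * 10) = 2970/17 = 174.71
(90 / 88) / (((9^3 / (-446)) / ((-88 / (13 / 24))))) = 35680 / 351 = 101.65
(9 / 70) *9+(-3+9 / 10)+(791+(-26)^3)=-587508 / 35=-16785.94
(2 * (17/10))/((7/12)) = 204/35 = 5.83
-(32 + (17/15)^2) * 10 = -332.84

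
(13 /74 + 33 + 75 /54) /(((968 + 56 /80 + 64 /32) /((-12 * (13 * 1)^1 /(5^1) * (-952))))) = 67034240 /63381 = 1057.64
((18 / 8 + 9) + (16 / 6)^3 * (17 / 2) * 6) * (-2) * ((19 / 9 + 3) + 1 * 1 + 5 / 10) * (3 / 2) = -4191299 / 216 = -19404.16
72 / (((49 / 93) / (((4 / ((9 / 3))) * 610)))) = 5446080 / 49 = 111144.49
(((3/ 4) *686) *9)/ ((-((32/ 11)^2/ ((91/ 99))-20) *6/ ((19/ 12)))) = 113.21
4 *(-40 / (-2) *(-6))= -480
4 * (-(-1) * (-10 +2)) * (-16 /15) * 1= 512 /15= 34.13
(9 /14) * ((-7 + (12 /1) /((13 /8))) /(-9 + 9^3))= 1 /2912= 0.00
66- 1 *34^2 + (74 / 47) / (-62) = -1090.03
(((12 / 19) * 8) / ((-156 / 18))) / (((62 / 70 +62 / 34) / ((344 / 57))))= -2456160 / 1891279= -1.30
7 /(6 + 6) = 7 /12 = 0.58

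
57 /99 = 0.58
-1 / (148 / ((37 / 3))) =-1 / 12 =-0.08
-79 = -79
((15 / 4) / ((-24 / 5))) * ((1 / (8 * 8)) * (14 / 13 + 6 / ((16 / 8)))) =-0.05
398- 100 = 298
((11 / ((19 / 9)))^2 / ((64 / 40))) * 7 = 343035 / 2888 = 118.78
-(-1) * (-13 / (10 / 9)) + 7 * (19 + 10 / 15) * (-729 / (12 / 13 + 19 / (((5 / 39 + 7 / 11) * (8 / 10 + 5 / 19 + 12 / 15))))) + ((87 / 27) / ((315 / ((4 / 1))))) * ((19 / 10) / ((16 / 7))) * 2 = -204846149146861 / 29060523900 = -7048.95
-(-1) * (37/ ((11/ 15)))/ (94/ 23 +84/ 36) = 38295/ 4873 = 7.86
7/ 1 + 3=10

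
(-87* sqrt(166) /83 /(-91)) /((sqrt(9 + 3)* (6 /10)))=145* sqrt(498) /45318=0.07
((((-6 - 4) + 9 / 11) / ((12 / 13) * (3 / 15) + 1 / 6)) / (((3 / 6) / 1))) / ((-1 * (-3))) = -26260 / 1507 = -17.43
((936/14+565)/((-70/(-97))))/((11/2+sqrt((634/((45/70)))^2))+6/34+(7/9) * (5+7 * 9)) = 65641743/78327725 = 0.84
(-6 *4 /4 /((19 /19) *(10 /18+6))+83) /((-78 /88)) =-213092 /2301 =-92.61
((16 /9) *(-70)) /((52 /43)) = -12040 /117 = -102.91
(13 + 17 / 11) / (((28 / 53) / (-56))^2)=1797760 / 11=163432.73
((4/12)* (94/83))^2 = 8836/62001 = 0.14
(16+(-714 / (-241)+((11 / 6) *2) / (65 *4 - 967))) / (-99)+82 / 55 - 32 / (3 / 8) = -21262655417 / 253024695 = -84.03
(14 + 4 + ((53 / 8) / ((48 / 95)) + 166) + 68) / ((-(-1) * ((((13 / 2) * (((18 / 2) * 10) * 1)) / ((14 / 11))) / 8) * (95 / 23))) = 1.12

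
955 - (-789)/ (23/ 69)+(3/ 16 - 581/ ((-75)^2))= 298987579/ 90000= 3322.08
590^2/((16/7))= 609175/4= 152293.75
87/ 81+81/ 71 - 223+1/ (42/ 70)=-420050/ 1917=-219.12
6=6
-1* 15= -15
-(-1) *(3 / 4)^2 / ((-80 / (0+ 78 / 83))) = -351 / 53120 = -0.01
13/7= 1.86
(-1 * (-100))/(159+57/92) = 1840/2937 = 0.63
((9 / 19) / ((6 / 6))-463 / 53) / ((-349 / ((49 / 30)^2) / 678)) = 225732416 / 5271645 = 42.82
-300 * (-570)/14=85500/7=12214.29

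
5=5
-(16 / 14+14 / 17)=-234 / 119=-1.97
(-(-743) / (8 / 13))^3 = 901148778179 / 512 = 1760056207.38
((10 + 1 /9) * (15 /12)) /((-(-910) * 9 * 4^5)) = 1 /663552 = 0.00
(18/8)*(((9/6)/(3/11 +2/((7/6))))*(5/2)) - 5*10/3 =-10135/816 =-12.42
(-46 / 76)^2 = 529 / 1444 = 0.37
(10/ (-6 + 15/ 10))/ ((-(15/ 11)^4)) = 58564/ 91125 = 0.64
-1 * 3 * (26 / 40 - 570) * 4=34161 / 5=6832.20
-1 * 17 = -17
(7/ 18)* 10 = 3.89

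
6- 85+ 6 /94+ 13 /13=-3663 /47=-77.94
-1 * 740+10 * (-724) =-7980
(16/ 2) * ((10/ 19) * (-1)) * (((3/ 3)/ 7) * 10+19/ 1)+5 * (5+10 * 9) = 51735/ 133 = 388.98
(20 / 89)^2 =400 / 7921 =0.05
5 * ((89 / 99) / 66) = 445 / 6534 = 0.07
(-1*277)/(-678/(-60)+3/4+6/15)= -5540/249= -22.25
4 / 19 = 0.21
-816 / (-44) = 204 / 11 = 18.55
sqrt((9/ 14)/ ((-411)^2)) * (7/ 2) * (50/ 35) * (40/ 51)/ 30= 0.00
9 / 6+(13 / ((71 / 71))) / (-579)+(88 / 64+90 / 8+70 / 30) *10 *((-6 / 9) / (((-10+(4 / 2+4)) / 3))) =353279 / 4632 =76.27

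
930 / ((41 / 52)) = 48360 / 41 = 1179.51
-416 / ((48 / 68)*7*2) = -884 / 21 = -42.10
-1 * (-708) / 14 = 354 / 7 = 50.57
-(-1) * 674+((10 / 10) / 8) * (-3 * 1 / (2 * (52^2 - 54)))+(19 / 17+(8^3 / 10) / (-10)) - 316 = 255161453 / 720800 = 354.00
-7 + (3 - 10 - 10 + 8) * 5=-52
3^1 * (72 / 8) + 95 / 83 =2336 / 83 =28.14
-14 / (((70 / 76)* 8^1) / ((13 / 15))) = -247 / 150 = -1.65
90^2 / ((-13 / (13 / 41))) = -8100 / 41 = -197.56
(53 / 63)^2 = 2809 / 3969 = 0.71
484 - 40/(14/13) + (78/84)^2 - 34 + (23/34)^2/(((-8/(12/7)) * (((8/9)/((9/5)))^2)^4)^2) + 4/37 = 753870379414779397279872722020473117/360060508721643520000000000000000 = 2093.73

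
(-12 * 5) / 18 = -10 / 3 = -3.33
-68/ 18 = -34/ 9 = -3.78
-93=-93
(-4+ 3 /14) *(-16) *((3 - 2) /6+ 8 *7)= 3402.10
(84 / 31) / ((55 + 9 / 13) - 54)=546 / 341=1.60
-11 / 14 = -0.79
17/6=2.83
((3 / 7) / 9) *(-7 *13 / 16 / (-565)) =13 / 27120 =0.00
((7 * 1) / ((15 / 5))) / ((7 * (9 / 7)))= 7 / 27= 0.26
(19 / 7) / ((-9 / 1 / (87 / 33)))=-551 / 693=-0.80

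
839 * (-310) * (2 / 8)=-130045 / 2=-65022.50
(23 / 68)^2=529 / 4624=0.11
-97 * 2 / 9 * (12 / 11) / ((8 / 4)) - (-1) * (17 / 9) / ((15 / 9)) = -1753 / 165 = -10.62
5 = 5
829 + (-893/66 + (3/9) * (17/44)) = 107659/132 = 815.60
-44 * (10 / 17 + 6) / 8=-616 / 17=-36.24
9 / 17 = 0.53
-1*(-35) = 35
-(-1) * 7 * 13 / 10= 91 / 10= 9.10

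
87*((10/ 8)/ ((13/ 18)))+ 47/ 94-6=1886/ 13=145.08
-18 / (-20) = 9 / 10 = 0.90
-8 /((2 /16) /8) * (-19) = 9728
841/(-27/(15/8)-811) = -4205/4127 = -1.02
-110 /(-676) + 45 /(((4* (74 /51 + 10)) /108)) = 10488145 /98696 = 106.27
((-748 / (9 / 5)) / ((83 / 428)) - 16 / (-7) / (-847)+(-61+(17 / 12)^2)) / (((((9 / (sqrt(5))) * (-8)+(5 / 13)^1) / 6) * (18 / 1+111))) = 50710186240025 / 1334597242937112+26369296844813 * sqrt(5) / 18536072818571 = 3.22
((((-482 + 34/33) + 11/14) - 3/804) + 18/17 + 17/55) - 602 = -5687468333/5262180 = -1080.82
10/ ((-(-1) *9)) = 10/ 9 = 1.11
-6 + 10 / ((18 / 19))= 41 / 9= 4.56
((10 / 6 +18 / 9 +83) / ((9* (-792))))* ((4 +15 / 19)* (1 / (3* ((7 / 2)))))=-845 / 152361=-0.01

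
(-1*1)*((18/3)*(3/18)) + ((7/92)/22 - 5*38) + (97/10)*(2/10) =-189.06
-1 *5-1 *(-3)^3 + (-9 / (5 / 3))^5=-14280157 / 3125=-4569.65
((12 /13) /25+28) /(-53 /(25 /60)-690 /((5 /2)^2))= -2278 /19305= -0.12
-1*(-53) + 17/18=971/18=53.94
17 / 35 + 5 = 5.49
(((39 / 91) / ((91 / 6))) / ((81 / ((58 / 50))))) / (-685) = -0.00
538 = 538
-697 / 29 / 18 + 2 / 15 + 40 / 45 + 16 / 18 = 0.58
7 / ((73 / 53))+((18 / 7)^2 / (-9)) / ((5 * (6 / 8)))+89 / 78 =8408263 / 1395030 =6.03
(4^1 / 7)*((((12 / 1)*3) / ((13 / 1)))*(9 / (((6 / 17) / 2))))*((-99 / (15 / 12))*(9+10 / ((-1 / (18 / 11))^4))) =-312377363136 / 605605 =-515810.41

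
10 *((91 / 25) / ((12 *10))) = 91 / 300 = 0.30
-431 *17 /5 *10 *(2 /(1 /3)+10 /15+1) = -337042 /3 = -112347.33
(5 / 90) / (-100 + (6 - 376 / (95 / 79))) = -95 / 695412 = -0.00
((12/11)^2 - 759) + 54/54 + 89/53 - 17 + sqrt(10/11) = -4951674/6413 + sqrt(110)/11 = -771.18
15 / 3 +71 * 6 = 431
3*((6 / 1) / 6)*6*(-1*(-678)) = 12204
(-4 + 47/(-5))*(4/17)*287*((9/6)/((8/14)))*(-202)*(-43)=-1753742487/85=-20632264.55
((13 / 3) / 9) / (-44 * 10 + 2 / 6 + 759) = 0.00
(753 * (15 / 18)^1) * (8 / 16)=1255 / 4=313.75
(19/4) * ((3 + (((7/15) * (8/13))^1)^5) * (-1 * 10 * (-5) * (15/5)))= 16081649350619/7518683250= 2138.89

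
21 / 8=2.62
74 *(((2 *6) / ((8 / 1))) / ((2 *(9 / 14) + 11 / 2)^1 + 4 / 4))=1554 / 109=14.26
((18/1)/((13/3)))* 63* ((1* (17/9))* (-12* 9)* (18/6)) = -2082024/13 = -160155.69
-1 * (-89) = 89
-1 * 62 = -62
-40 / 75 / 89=-8 / 1335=-0.01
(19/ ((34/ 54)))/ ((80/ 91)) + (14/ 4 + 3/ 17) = 51683/ 1360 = 38.00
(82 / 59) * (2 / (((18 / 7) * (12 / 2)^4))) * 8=287 / 43011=0.01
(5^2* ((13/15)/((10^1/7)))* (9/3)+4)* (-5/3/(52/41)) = -6765/104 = -65.05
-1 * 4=-4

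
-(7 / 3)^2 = -5.44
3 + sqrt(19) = 7.36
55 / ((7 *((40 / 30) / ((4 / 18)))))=55 / 42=1.31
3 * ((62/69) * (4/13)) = 248/299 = 0.83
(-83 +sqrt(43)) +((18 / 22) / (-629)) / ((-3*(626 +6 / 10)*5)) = -1799209838 / 21677227 +sqrt(43) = -76.44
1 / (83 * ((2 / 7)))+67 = 11129 / 166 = 67.04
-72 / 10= -36 / 5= -7.20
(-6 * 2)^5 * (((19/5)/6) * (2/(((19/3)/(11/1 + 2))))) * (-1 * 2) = 6469632/5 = 1293926.40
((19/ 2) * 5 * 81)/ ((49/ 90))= 346275/ 49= 7066.84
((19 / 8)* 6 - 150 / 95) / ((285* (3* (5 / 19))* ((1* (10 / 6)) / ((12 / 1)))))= 963 / 2375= 0.41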